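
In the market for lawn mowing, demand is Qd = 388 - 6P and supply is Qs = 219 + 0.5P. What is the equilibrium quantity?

Q* = 232

Set Qd = Qs: 388 - 6P = 219 + 0.5P.
169 = 6.5P, so P* = 26.
Q* = 388 − 6(26) = 232.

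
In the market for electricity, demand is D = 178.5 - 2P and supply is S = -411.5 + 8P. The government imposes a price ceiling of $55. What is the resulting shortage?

Equilibrium price would be P* = 59, so the ceiling at 55 binds.
At P = 55: D = 178.5 − 2(55) = 68.5, S = -411.5 + 8(55) = 28.5.
Shortage = 68.5 − 28.5 = 40.

Shortage = 40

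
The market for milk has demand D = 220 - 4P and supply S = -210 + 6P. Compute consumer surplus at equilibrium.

Equilibrium: 220 - 4P = -210 + 6P gives P* = 43, Q* = 48.
Demand choke price (D = 0): P = 55.
CS = ½(55 − 43)(48) = 288.

Consumer surplus = 288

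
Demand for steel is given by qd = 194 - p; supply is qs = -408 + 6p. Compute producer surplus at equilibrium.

Equilibrium: 194 - p = -408 + 6p gives p* = 86, q* = 108.
Supply starts at p = 68 (where qs = 0).
PS = ½(86 − 68)(108) = 972.

Producer surplus = 972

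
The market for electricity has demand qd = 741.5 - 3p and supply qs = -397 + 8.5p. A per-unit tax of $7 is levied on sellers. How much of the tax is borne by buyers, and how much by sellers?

Pre-tax equilibrium: p* = 99, q* = 444.5.
Tax on sellers shifts supply to qs = -397 + 8.5(p − 7) = -456.5 + 8.5p.
741.5 - 3p = -456.5 + 8.5p gives buyer price pb = 2396/23; sellers receive ps = 2396/23 − 7 = 2235/23.
New quantity: q = 741.5 − 3(2396/23) = 19733/46.
Buyer burden = 2396/23 − 99 = 119/23; seller burden = 99 − 2235/23 = 42/23.

Buyers bear 119/23, sellers bear 42/23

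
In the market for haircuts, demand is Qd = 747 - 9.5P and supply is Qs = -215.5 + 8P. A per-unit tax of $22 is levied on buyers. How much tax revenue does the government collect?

Tax revenue = 99297/35

Pre-tax equilibrium: P* = 55, Q* = 224.5.
Tax on buyers shifts demand to Qd = 747 − 9.5(P + 22) = 538 - 9.5P.
538 - 9.5P = -215.5 + 8P gives seller price Ps = 1507/35; buyers pay Pb = 1507/35 + 22 = 2277/35.
New quantity: Q = 747 − 9.5(2277/35) = 9027/70.
Revenue = 22 × 9027/70 = 99297/35.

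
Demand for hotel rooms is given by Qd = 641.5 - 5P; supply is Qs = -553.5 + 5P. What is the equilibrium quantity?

Set Qd = Qs: 641.5 - 5P = -553.5 + 5P.
1195 = 10P, so P* = 119.5.
Q* = 641.5 − 5(119.5) = 44.

Q* = 44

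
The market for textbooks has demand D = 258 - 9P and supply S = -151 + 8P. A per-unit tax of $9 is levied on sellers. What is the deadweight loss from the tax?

Deadweight loss = 2916/17

Pre-tax equilibrium: P* = 409/17, Q* = 705/17.
Tax on sellers shifts supply to S = -151 + 8(P − 9) = -223 + 8P.
258 - 9P = -223 + 8P gives buyer price Pb = 481/17; sellers receive Ps = 481/17 − 9 = 328/17.
New quantity: Q = 258 − 9(481/17) = 57/17.
DWL = ½ × 9 × (705/17 − 57/17) = 2916/17.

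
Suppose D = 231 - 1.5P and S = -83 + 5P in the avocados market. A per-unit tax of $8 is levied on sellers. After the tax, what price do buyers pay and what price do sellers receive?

Buyers pay 708/13, sellers receive 604/13

Pre-tax equilibrium: P* = 628/13, Q* = 2061/13.
Tax on sellers shifts supply to S = -83 + 5(P − 8) = -123 + 5P.
231 - 1.5P = -123 + 5P gives buyer price Pb = 708/13; sellers receive Ps = 708/13 − 8 = 604/13.
New quantity: Q = 231 − 1.5(708/13) = 1941/13.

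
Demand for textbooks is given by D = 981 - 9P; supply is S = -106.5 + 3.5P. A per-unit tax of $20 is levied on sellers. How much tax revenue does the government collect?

Tax revenue = 2952

Pre-tax equilibrium: P* = 87, Q* = 198.
Tax on sellers shifts supply to S = -106.5 + 3.5(P − 20) = -176.5 + 3.5P.
981 - 9P = -176.5 + 3.5P gives buyer price Pb = 92.6; sellers receive Ps = 92.6 − 20 = 72.6.
New quantity: Q = 981 − 9(92.6) = 147.6.
Revenue = 20 × 147.6 = 2952.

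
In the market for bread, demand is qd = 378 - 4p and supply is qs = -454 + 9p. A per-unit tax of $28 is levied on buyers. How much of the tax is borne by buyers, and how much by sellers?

Buyers bear 252/13, sellers bear 112/13

Pre-tax equilibrium: p* = 64, q* = 122.
Tax on buyers shifts demand to qd = 378 − 4(p + 28) = 266 - 4p.
266 - 4p = -454 + 9p gives seller price ps = 720/13; buyers pay pb = 720/13 + 28 = 1084/13.
New quantity: q = 378 − 4(1084/13) = 578/13.
Buyer burden = 1084/13 − 64 = 252/13; seller burden = 64 − 720/13 = 112/13.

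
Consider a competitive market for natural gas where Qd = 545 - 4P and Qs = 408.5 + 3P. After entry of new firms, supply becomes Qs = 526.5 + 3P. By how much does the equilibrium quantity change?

ΔQ = 472/7

Original equilibrium: P* = 19.5, Q* = 467.
New equilibrium: 545 - 4P = 526.5 + 3P, so 18.5 = 7P and P' = 37/14; Q' = 545 − 4(37/14) = 3741/7.
Change in quantity: 3741/7 − 467 = 472/7.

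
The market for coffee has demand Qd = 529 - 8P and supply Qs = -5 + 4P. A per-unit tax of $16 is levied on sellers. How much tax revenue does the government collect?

Tax revenue = 6256/3

Pre-tax equilibrium: P* = 44.5, Q* = 173.
Tax on sellers shifts supply to Qs = -5 + 4(P − 16) = -69 + 4P.
529 - 8P = -69 + 4P gives buyer price Pb = 299/6; sellers receive Ps = 299/6 − 16 = 203/6.
New quantity: Q = 529 − 8(299/6) = 391/3.
Revenue = 16 × 391/3 = 6256/3.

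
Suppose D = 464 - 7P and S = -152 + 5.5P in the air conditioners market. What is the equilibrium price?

P* = 49.28

Set D = S: 464 - 7P = -152 + 5.5P.
616 = 12.5P, so P* = 49.28.
Q* = 464 − 7(49.28) = 119.04.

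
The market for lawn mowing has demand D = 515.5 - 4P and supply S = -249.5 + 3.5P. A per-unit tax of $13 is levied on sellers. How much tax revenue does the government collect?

Tax revenue = 32461/30

Pre-tax equilibrium: P* = 102, Q* = 107.5.
Tax on sellers shifts supply to S = -249.5 + 3.5(P − 13) = -295 + 3.5P.
515.5 - 4P = -295 + 3.5P gives buyer price Pb = 1621/15; sellers receive Ps = 1621/15 − 13 = 1426/15.
New quantity: Q = 515.5 − 4(1621/15) = 2497/30.
Revenue = 13 × 2497/30 = 32461/30.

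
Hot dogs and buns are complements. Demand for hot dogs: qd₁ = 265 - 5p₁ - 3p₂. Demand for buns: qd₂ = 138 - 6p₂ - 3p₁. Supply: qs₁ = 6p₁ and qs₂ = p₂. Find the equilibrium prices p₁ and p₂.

p₁ = 1441/68, p₂ = 723/68

Market 1: 265 - 5p₁ - 3p₂ = 6p₁ → 11p₁ + 3p₂ = 265.
Market 2: 7p₂ + 3p₁ = 138.
Eliminating p₂: 7×(1) − 3×(2) gives 68p₁ = 1441, so p₁ = 1441/68.
Back-substitute into (2): p₂ = (138 − 3×1441/68) / 7 = 723/68.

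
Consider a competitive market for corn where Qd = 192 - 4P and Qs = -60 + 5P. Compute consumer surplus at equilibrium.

Consumer surplus = 800

Equilibrium: 192 - 4P = -60 + 5P gives P* = 28, Q* = 80.
Demand choke price (Qd = 0): P = 48.
CS = ½(48 − 28)(80) = 800.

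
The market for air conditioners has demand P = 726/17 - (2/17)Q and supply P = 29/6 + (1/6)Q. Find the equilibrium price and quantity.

Set the two price expressions equal: 726/17 - (2/17)Q = 29/6 + (1/6)Q.
3863/102 = (29/102)Q, so Q* = 3863/29.
P* = 726/17 − (2/17)(3863/29) = 784/29.

P* = 784/29, Q* = 3863/29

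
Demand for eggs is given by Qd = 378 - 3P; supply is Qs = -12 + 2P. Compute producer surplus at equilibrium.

Equilibrium: 378 - 3P = -12 + 2P gives P* = 78, Q* = 144.
Supply starts at P = 6 (where Qs = 0).
PS = ½(78 − 6)(144) = 5184.

Producer surplus = 5184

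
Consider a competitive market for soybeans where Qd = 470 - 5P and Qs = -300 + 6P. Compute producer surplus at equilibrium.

Equilibrium: 470 - 5P = -300 + 6P gives P* = 70, Q* = 120.
Supply starts at P = 50 (where Qs = 0).
PS = ½(70 − 50)(120) = 1200.

Producer surplus = 1200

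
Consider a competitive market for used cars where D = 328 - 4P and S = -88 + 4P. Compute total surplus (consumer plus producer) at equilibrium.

Equilibrium: 328 - 4P = -88 + 4P gives P* = 52, Q* = 120.
Demand choke price: P = 82; supply starts at P = 22.
CS = ½(82 − 52)(120) = 1800; PS = ½(52 − 22)(120) = 1800.

Total surplus = 3600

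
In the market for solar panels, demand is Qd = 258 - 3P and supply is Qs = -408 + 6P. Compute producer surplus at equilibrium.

Producer surplus = 108

Equilibrium: 258 - 3P = -408 + 6P gives P* = 74, Q* = 36.
Supply starts at P = 68 (where Qs = 0).
PS = ½(74 − 68)(36) = 108.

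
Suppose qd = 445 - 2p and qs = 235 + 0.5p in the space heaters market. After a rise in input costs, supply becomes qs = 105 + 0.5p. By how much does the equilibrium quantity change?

Original equilibrium: p* = 84, q* = 277.
New equilibrium: 445 - 2p = 105 + 0.5p, so 340 = 2.5p and p' = 136; q' = 445 − 2(136) = 173.
Change in quantity: 173 − 277 = -104.

Δq = -104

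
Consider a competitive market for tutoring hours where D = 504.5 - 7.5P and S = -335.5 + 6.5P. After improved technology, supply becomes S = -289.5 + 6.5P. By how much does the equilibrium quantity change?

Original equilibrium: P* = 60, Q* = 54.5.
New equilibrium: 504.5 - 7.5P = -289.5 + 6.5P, so 794 = 14P and P' = 397/7; Q' = 504.5 − 7.5(397/7) = 554/7.
Change in quantity: 554/7 − 54.5 = 345/14.

ΔQ = 345/14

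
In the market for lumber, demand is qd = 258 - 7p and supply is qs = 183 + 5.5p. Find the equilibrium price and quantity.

p* = 6, q* = 216

Set qd = qs: 258 - 7p = 183 + 5.5p.
75 = 12.5p, so p* = 6.
q* = 258 − 7(6) = 216.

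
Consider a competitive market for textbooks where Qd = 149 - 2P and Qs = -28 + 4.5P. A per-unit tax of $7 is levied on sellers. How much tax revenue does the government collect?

Tax revenue = 7721/13

Pre-tax equilibrium: P* = 354/13, Q* = 1229/13.
Tax on sellers shifts supply to Qs = -28 + 4.5(P − 7) = -59.5 + 4.5P.
149 - 2P = -59.5 + 4.5P gives buyer price Pb = 417/13; sellers receive Ps = 417/13 − 7 = 326/13.
New quantity: Q = 149 − 2(417/13) = 1103/13.
Revenue = 7 × 1103/13 = 7721/13.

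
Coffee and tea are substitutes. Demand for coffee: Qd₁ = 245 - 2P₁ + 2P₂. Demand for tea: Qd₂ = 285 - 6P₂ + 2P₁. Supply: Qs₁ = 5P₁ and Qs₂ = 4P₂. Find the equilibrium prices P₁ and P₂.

Market 1: 245 - 2P₁ + 2P₂ = 5P₁ → 7P₁ - 2P₂ = 245.
Market 2: 10P₂ - 2P₁ = 285.
Eliminating P₂: 10×(1) + 2×(2) gives 66P₁ = 3020, so P₁ = 1510/33.
Back-substitute into (2): P₂ = (285 + 2×1510/33) / 10 = 2485/66.

P₁ = 1510/33, P₂ = 2485/66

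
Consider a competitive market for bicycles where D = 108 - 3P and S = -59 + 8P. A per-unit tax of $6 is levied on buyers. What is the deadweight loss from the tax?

Deadweight loss = 432/11

Pre-tax equilibrium: P* = 167/11, Q* = 687/11.
Tax on buyers shifts demand to D = 108 − 3(P + 6) = 90 - 3P.
90 - 3P = -59 + 8P gives seller price Ps = 149/11; buyers pay Pb = 149/11 + 6 = 215/11.
New quantity: Q = 108 − 3(215/11) = 543/11.
DWL = ½ × 6 × (687/11 − 543/11) = 432/11.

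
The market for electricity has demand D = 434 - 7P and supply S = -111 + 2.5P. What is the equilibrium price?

Set D = S: 434 - 7P = -111 + 2.5P.
545 = 9.5P, so P* = 1090/19.
Q* = 434 − 7(1090/19) = 616/19.

P* = 1090/19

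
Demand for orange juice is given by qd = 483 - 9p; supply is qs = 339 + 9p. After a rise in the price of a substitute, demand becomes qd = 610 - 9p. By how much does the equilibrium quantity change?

Original equilibrium: p* = 8, q* = 411.
New equilibrium: 610 - 9p = 339 + 9p, so 271 = 18p and p' = 271/18; q' = 610 − 9(271/18) = 474.5.
Change in quantity: 474.5 − 411 = 63.5.

Δq = 63.5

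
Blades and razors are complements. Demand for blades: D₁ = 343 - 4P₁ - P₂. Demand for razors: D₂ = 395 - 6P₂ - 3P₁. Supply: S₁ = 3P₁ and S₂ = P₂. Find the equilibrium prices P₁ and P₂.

P₁ = 1003/23, P₂ = 868/23

Market 1: 343 - 4P₁ - P₂ = 3P₁ → 7P₁ + P₂ = 343.
Market 2: 7P₂ + 3P₁ = 395.
Eliminating P₂: 7×(1) − 1×(2) gives 46P₁ = 2006, so P₁ = 1003/23.
Back-substitute into (2): P₂ = (395 − 3×1003/23) / 7 = 868/23.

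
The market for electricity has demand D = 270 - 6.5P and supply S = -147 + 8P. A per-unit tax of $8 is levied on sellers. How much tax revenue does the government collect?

Tax revenue = 12616/29

Pre-tax equilibrium: P* = 834/29, Q* = 2409/29.
Tax on sellers shifts supply to S = -147 + 8(P − 8) = -211 + 8P.
270 - 6.5P = -211 + 8P gives buyer price Pb = 962/29; sellers receive Ps = 962/29 − 8 = 730/29.
New quantity: Q = 270 − 6.5(962/29) = 1577/29.
Revenue = 8 × 1577/29 = 12616/29.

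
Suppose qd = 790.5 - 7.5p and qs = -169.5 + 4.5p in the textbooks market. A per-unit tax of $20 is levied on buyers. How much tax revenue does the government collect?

Pre-tax equilibrium: p* = 80, q* = 190.5.
Tax on buyers shifts demand to qd = 790.5 − 7.5(p + 20) = 640.5 - 7.5p.
640.5 - 7.5p = -169.5 + 4.5p gives seller price ps = 67.5; buyers pay pb = 67.5 + 20 = 87.5.
New quantity: q = 790.5 − 7.5(87.5) = 134.25.
Revenue = 20 × 134.25 = 2685.

Tax revenue = 2685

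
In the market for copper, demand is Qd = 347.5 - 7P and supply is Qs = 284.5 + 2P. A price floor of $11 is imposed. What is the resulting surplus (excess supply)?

Surplus = 36

Equilibrium price would be P* = 7, so the floor at 11 binds.
At P = 11: Qd = 270.5, Qs = 306.5.
Surplus = 306.5 − 270.5 = 36.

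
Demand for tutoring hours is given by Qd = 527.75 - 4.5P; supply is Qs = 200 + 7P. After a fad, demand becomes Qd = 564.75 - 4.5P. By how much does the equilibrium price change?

Original equilibrium: P* = 28.5, Q* = 399.5.
New equilibrium: 564.75 - 4.5P = 200 + 7P, so 364.75 = 11.5P and P' = 1459/46; Q' = 564.75 − 4.5(1459/46) = 19413/46.
Change in price: 1459/46 − 28.5 = 74/23.

ΔP = 74/23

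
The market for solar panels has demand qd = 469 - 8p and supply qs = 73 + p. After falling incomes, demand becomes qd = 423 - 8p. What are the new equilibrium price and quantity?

p' = 350/9, q' = 1007/9

Original equilibrium: p* = 44, q* = 117.
New equilibrium: 423 - 8p = 73 + p, so 350 = 9p and p' = 350/9; q' = 423 − 8(350/9) = 1007/9.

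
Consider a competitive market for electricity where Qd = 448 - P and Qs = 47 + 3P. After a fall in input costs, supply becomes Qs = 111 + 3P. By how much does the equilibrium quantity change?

ΔQ = 16

Original equilibrium: P* = 100.25, Q* = 347.75.
New equilibrium: 448 - P = 111 + 3P, so 337 = 4P and P' = 84.25; Q' = 448 − 1(84.25) = 363.75.
Change in quantity: 363.75 − 347.75 = 16.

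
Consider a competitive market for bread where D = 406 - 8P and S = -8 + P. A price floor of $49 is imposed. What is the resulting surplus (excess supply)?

Equilibrium price would be P* = 46, so the floor at 49 binds.
At P = 49: D = 14, S = 41.
Surplus = 41 − 14 = 27.

Surplus = 27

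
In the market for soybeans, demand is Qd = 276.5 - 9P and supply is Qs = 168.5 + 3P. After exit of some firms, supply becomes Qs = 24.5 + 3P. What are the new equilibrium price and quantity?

Original equilibrium: P* = 9, Q* = 195.5.
New equilibrium: 276.5 - 9P = 24.5 + 3P, so 252 = 12P and P' = 21; Q' = 276.5 − 9(21) = 87.5.

P' = 21, Q' = 87.5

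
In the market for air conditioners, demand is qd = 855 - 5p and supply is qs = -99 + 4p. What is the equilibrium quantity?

Set qd = qs: 855 - 5p = -99 + 4p.
954 = 9p, so p* = 106.
q* = 855 − 5(106) = 325.

q* = 325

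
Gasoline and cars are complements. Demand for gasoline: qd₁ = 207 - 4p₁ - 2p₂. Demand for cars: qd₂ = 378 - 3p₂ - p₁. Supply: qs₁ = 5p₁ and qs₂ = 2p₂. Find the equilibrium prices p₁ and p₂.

Market 1: 207 - 4p₁ - 2p₂ = 5p₁ → 9p₁ + 2p₂ = 207.
Market 2: 5p₂ + p₁ = 378.
Eliminating p₂: 5×(1) − 2×(2) gives 43p₁ = 279, so p₁ = 279/43.
Back-substitute into (2): p₂ = (378 − 1×279/43) / 5 = 3195/43.

p₁ = 279/43, p₂ = 3195/43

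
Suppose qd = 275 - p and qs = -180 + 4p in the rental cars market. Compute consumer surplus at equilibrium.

Equilibrium: 275 - p = -180 + 4p gives p* = 91, q* = 184.
Demand choke price (qd = 0): p = 275.
CS = ½(275 − 91)(184) = 16928.

Consumer surplus = 16928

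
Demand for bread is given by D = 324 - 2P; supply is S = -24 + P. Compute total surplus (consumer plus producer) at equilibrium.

Equilibrium: 324 - 2P = -24 + P gives P* = 116, Q* = 92.
Demand choke price: P = 162; supply starts at P = 24.
CS = ½(162 − 116)(92) = 2116; PS = ½(116 − 24)(92) = 4232.

Total surplus = 6348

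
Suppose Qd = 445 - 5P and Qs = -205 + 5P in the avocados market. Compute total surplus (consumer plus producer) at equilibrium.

Equilibrium: 445 - 5P = -205 + 5P gives P* = 65, Q* = 120.
Demand choke price: P = 89; supply starts at P = 41.
CS = ½(89 − 65)(120) = 1440; PS = ½(65 − 41)(120) = 1440.

Total surplus = 2880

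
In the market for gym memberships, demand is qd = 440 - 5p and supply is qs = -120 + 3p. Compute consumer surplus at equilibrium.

Consumer surplus = 810

Equilibrium: 440 - 5p = -120 + 3p gives p* = 70, q* = 90.
Demand choke price (qd = 0): p = 88.
CS = ½(88 − 70)(90) = 810.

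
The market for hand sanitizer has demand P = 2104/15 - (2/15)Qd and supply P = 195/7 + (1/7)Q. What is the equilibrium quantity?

Q* = 407

Set the two price expressions equal: 2104/15 - (2/15)Q = 195/7 + (1/7)Q.
11803/105 = (29/105)Q, so Q* = 407.
P* = 2104/15 − (2/15)(407) = 86.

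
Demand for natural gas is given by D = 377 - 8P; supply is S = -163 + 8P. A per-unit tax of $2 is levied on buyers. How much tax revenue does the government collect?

Tax revenue = 198

Pre-tax equilibrium: P* = 33.75, Q* = 107.
Tax on buyers shifts demand to D = 377 − 8(P + 2) = 361 - 8P.
361 - 8P = -163 + 8P gives seller price Ps = 32.75; buyers pay Pb = 32.75 + 2 = 34.75.
New quantity: Q = 377 − 8(34.75) = 99.
Revenue = 2 × 99 = 198.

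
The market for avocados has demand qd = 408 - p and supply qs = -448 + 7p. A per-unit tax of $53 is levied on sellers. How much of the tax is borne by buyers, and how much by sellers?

Buyers bear $46.375, sellers bear $6.625

Pre-tax equilibrium: p* = 107, q* = 301.
Tax on sellers shifts supply to qs = -448 + 7(p − 53) = -819 + 7p.
408 - p = -819 + 7p gives buyer price pb = 153.375; sellers receive ps = 153.375 − 53 = 100.375.
New quantity: q = 408 − 1(153.375) = 254.625.
Buyer burden = 153.375 − 107 = 46.375; seller burden = 107 − 100.375 = 6.625.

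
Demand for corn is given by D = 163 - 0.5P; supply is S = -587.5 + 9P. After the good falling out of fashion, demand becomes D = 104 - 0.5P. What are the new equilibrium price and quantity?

P' = 1383/19, Q' = 2569/38

Original equilibrium: P* = 79, Q* = 123.5.
New equilibrium: 104 - 0.5P = -587.5 + 9P, so 691.5 = 9.5P and P' = 1383/19; Q' = 104 − 0.5(1383/19) = 2569/38.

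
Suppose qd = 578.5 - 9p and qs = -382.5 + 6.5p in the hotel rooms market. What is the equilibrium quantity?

q* = 20.5

Set qd = qs: 578.5 - 9p = -382.5 + 6.5p.
961 = 15.5p, so p* = 62.
q* = 578.5 − 9(62) = 20.5.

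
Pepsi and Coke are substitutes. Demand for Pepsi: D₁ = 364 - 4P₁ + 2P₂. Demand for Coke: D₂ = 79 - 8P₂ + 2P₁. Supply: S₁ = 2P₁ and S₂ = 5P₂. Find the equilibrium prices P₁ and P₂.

Market 1: 364 - 4P₁ + 2P₂ = 2P₁ → 6P₁ - 2P₂ = 364.
Market 2: 13P₂ - 2P₁ = 79.
Eliminating P₂: 13×(1) + 2×(2) gives 74P₁ = 4890, so P₁ = 2445/37.
Back-substitute into (2): P₂ = (79 + 2×2445/37) / 13 = 601/37.

P₁ = 2445/37, P₂ = 601/37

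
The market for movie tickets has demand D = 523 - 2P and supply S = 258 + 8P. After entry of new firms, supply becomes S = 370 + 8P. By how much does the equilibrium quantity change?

ΔQ = 22.4

Original equilibrium: P* = 26.5, Q* = 470.
New equilibrium: 523 - 2P = 370 + 8P, so 153 = 10P and P' = 15.3; Q' = 523 − 2(15.3) = 492.4.
Change in quantity: 492.4 − 470 = 22.4.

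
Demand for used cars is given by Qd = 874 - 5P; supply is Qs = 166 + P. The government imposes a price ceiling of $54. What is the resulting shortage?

Shortage = 384

Equilibrium price would be P* = 118, so the ceiling at 54 binds.
At P = 54: Qd = 874 − 5(54) = 604, Qs = 166 + 1(54) = 220.
Shortage = 604 − 220 = 384.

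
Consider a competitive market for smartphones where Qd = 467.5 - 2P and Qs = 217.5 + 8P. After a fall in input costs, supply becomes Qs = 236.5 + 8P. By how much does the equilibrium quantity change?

Original equilibrium: P* = 25, Q* = 417.5.
New equilibrium: 467.5 - 2P = 236.5 + 8P, so 231 = 10P and P' = 23.1; Q' = 467.5 − 2(23.1) = 421.3.
Change in quantity: 421.3 − 417.5 = 3.8.

ΔQ = 3.8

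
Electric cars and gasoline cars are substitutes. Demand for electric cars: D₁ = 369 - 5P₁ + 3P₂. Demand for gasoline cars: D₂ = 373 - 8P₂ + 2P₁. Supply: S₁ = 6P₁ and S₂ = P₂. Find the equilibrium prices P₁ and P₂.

P₁ = 1480/31, P₂ = 4841/93

Market 1: 369 - 5P₁ + 3P₂ = 6P₁ → 11P₁ - 3P₂ = 369.
Market 2: 9P₂ - 2P₁ = 373.
Eliminating P₂: 9×(1) + 3×(2) gives 93P₁ = 4440, so P₁ = 1480/31.
Back-substitute into (2): P₂ = (373 + 2×1480/31) / 9 = 4841/93.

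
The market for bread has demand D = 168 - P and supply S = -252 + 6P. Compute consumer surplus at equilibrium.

Equilibrium: 168 - P = -252 + 6P gives P* = 60, Q* = 108.
Demand choke price (D = 0): P = 168.
CS = ½(168 − 60)(108) = 5832.

Consumer surplus = 5832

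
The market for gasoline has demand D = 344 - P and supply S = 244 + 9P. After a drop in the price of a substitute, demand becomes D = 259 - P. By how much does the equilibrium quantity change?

ΔQ = -76.5

Original equilibrium: P* = 10, Q* = 334.
New equilibrium: 259 - P = 244 + 9P, so 15 = 10P and P' = 1.5; Q' = 259 − 1(1.5) = 257.5.
Change in quantity: 257.5 − 334 = -76.5.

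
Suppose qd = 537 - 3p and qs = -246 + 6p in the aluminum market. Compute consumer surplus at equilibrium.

Equilibrium: 537 - 3p = -246 + 6p gives p* = 87, q* = 276.
Demand choke price (qd = 0): p = 179.
CS = ½(179 − 87)(276) = 12696.

Consumer surplus = 12696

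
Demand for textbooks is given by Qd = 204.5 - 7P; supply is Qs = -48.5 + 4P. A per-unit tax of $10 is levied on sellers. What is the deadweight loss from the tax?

Deadweight loss = 1400/11

Pre-tax equilibrium: P* = 23, Q* = 43.5.
Tax on sellers shifts supply to Qs = -48.5 + 4(P − 10) = -88.5 + 4P.
204.5 - 7P = -88.5 + 4P gives buyer price Pb = 293/11; sellers receive Ps = 293/11 − 10 = 183/11.
New quantity: Q = 204.5 − 7(293/11) = 397/22.
DWL = ½ × 10 × (43.5 − 397/22) = 1400/11.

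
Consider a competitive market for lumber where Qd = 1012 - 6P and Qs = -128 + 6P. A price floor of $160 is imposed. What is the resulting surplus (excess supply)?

Equilibrium price would be P* = 95, so the floor at 160 binds.
At P = 160: Qd = 52, Qs = 832.
Surplus = 832 − 52 = 780.

Surplus = 780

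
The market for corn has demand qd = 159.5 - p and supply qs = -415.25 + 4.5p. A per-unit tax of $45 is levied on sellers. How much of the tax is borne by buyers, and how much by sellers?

Pre-tax equilibrium: p* = 104.5, q* = 55.
Tax on sellers shifts supply to qs = -415.25 + 4.5(p − 45) = -617.75 + 4.5p.
159.5 - p = -617.75 + 4.5p gives buyer price pb = 3109/22; sellers receive ps = 3109/22 − 45 = 2119/22.
New quantity: q = 159.5 − 1(3109/22) = 200/11.
Buyer burden = 3109/22 − 104.5 = 405/11; seller burden = 104.5 − 2119/22 = 90/11.

Buyers bear 405/11, sellers bear 90/11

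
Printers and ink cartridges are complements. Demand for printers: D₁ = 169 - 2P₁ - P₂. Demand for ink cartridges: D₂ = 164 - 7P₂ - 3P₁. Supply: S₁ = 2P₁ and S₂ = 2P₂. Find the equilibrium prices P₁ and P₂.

Market 1: 169 - 2P₁ - P₂ = 2P₁ → 4P₁ + P₂ = 169.
Market 2: 9P₂ + 3P₁ = 164.
Eliminating P₂: 9×(1) − 1×(2) gives 33P₁ = 1357, so P₁ = 1357/33.
Back-substitute into (2): P₂ = (164 − 3×1357/33) / 9 = 149/33.

P₁ = 1357/33, P₂ = 149/33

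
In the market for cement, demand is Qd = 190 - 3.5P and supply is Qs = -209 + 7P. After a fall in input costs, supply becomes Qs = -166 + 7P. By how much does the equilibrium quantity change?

ΔQ = 43/3

Original equilibrium: P* = 38, Q* = 57.
New equilibrium: 190 - 3.5P = -166 + 7P, so 356 = 10.5P and P' = 712/21; Q' = 190 − 3.5(712/21) = 214/3.
Change in quantity: 214/3 − 57 = 43/3.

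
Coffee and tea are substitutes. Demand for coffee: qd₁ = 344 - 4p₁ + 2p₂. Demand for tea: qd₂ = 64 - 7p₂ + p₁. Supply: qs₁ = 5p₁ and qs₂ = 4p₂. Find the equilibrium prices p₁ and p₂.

p₁ = 3912/97, p₂ = 920/97

Market 1: 344 - 4p₁ + 2p₂ = 5p₁ → 9p₁ - 2p₂ = 344.
Market 2: 11p₂ - p₁ = 64.
Eliminating p₂: 11×(1) + 2×(2) gives 97p₁ = 3912, so p₁ = 3912/97.
Back-substitute into (2): p₂ = (64 + 1×3912/97) / 11 = 920/97.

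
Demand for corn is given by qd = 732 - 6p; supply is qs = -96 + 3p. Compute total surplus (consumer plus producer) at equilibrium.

Total surplus = 8100

Equilibrium: 732 - 6p = -96 + 3p gives p* = 92, q* = 180.
Demand choke price: p = 122; supply starts at p = 32.
CS = ½(122 − 92)(180) = 2700; PS = ½(92 − 32)(180) = 5400.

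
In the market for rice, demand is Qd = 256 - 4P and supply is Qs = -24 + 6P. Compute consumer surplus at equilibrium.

Consumer surplus = 2592

Equilibrium: 256 - 4P = -24 + 6P gives P* = 28, Q* = 144.
Demand choke price (Qd = 0): P = 64.
CS = ½(64 − 28)(144) = 2592.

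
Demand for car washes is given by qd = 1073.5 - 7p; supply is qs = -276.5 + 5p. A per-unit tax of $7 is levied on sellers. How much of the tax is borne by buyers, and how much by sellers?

Buyers bear 35/12, sellers bear 49/12

Pre-tax equilibrium: p* = 112.5, q* = 286.
Tax on sellers shifts supply to qs = -276.5 + 5(p − 7) = -311.5 + 5p.
1073.5 - 7p = -311.5 + 5p gives buyer price pb = 1385/12; sellers receive ps = 1385/12 − 7 = 1301/12.
New quantity: q = 1073.5 − 7(1385/12) = 3187/12.
Buyer burden = 1385/12 − 112.5 = 35/12; seller burden = 112.5 − 1301/12 = 49/12.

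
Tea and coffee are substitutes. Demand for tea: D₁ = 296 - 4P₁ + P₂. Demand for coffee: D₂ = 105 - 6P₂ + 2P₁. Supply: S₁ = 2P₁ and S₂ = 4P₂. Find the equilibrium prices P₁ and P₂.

P₁ = 3065/58, P₂ = 611/29

Market 1: 296 - 4P₁ + P₂ = 2P₁ → 6P₁ - P₂ = 296.
Market 2: 10P₂ - 2P₁ = 105.
Eliminating P₂: 10×(1) + 1×(2) gives 58P₁ = 3065, so P₁ = 3065/58.
Back-substitute into (2): P₂ = (105 + 2×3065/58) / 10 = 611/29.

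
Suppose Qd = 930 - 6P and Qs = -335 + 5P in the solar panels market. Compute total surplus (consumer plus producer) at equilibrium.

Total surplus = 10560

Equilibrium: 930 - 6P = -335 + 5P gives P* = 115, Q* = 240.
Demand choke price: P = 155; supply starts at P = 67.
CS = ½(155 − 115)(240) = 4800; PS = ½(115 − 67)(240) = 5760.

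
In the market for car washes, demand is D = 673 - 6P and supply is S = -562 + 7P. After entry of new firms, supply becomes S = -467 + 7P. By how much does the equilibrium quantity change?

ΔQ = 570/13

Original equilibrium: P* = 95, Q* = 103.
New equilibrium: 673 - 6P = -467 + 7P, so 1140 = 13P and P' = 1140/13; Q' = 673 − 6(1140/13) = 1909/13.
Change in quantity: 1909/13 − 103 = 570/13.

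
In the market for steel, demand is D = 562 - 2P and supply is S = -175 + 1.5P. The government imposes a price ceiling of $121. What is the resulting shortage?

Equilibrium price would be P* = 1474/7, so the ceiling at 121 binds.
At P = 121: D = 562 − 2(121) = 320, S = -175 + 1.5(121) = 6.5.
Shortage = 320 − 6.5 = 313.5.

Shortage = 313.5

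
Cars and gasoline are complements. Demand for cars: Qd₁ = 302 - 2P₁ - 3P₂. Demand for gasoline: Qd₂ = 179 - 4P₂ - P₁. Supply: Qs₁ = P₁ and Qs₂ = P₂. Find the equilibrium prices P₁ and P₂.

Market 1: 302 - 2P₁ - 3P₂ = P₁ → 3P₁ + 3P₂ = 302.
Market 2: 5P₂ + P₁ = 179.
Eliminating P₂: 5×(1) − 3×(2) gives 12P₁ = 973, so P₁ = 973/12.
Back-substitute into (2): P₂ = (179 − 1×973/12) / 5 = 235/12.

P₁ = 973/12, P₂ = 235/12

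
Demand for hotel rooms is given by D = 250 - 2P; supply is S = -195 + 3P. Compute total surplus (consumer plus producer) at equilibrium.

Total surplus = 2160

Equilibrium: 250 - 2P = -195 + 3P gives P* = 89, Q* = 72.
Demand choke price: P = 125; supply starts at P = 65.
CS = ½(125 − 89)(72) = 1296; PS = ½(89 − 65)(72) = 864.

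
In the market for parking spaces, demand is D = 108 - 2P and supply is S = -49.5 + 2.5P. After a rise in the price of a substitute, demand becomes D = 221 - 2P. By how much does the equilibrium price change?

Original equilibrium: P* = 35, Q* = 38.
New equilibrium: 221 - 2P = -49.5 + 2.5P, so 270.5 = 4.5P and P' = 541/9; Q' = 221 − 2(541/9) = 907/9.
Change in price: 541/9 − 35 = 226/9.

ΔP = 226/9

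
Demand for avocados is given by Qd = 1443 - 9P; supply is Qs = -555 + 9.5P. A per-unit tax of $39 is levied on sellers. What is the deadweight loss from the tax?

Deadweight loss = 260091/74

Pre-tax equilibrium: P* = 108, Q* = 471.
Tax on sellers shifts supply to Qs = -555 + 9.5(P − 39) = -925.5 + 9.5P.
1443 - 9P = -925.5 + 9.5P gives buyer price Pb = 4737/37; sellers receive Ps = 4737/37 − 39 = 3294/37.
New quantity: Q = 1443 − 9(4737/37) = 10758/37.
DWL = ½ × 39 × (471 − 10758/37) = 260091/74.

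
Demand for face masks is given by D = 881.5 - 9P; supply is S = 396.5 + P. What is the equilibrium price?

Set D = S: 881.5 - 9P = 396.5 + P.
485 = 10P, so P* = 48.5.
Q* = 881.5 − 9(48.5) = 445.

P* = 48.5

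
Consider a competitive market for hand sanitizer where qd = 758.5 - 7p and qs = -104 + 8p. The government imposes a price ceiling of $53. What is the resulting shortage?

Shortage = 67.5

Equilibrium price would be p* = 57.5, so the ceiling at 53 binds.
At p = 53: qd = 758.5 − 7(53) = 387.5, qs = -104 + 8(53) = 320.
Shortage = 387.5 − 320 = 67.5.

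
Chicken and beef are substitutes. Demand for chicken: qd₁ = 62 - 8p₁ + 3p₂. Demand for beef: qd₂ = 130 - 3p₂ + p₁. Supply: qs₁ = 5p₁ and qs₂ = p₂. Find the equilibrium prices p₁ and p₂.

p₁ = 638/49, p₂ = 1752/49

Market 1: 62 - 8p₁ + 3p₂ = 5p₁ → 13p₁ - 3p₂ = 62.
Market 2: 4p₂ - p₁ = 130.
Eliminating p₂: 4×(1) + 3×(2) gives 49p₁ = 638, so p₁ = 638/49.
Back-substitute into (2): p₂ = (130 + 1×638/49) / 4 = 1752/49.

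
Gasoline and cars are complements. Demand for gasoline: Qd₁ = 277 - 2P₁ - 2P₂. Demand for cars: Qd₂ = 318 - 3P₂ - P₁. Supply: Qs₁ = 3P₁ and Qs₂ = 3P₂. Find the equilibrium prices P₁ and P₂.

P₁ = 513/14, P₂ = 1313/28

Market 1: 277 - 2P₁ - 2P₂ = 3P₁ → 5P₁ + 2P₂ = 277.
Market 2: 6P₂ + P₁ = 318.
Eliminating P₂: 6×(1) − 2×(2) gives 28P₁ = 1026, so P₁ = 513/14.
Back-substitute into (2): P₂ = (318 − 1×513/14) / 6 = 1313/28.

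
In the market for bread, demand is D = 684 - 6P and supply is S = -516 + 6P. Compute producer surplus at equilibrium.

Producer surplus = 588

Equilibrium: 684 - 6P = -516 + 6P gives P* = 100, Q* = 84.
Supply starts at P = 86 (where S = 0).
PS = ½(100 − 86)(84) = 588.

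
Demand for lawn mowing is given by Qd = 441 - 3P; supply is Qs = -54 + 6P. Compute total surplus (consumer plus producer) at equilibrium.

Total surplus = 19044

Equilibrium: 441 - 3P = -54 + 6P gives P* = 55, Q* = 276.
Demand choke price: P = 147; supply starts at P = 9.
CS = ½(147 − 55)(276) = 12696; PS = ½(55 − 9)(276) = 6348.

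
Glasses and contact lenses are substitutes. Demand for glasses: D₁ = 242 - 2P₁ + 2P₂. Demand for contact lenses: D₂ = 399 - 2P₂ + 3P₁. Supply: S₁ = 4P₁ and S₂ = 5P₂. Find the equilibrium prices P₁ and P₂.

Market 1: 242 - 2P₁ + 2P₂ = 4P₁ → 6P₁ - 2P₂ = 242.
Market 2: 7P₂ - 3P₁ = 399.
Eliminating P₂: 7×(1) + 2×(2) gives 36P₁ = 2492, so P₁ = 623/9.
Back-substitute into (2): P₂ = (399 + 3×623/9) / 7 = 260/3.

P₁ = 623/9, P₂ = 260/3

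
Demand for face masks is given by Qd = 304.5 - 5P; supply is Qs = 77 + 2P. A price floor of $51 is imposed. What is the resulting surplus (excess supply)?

Equilibrium price would be P* = 32.5, so the floor at 51 binds.
At P = 51: Qd = 49.5, Qs = 179.
Surplus = 179 − 49.5 = 129.5.

Surplus = 129.5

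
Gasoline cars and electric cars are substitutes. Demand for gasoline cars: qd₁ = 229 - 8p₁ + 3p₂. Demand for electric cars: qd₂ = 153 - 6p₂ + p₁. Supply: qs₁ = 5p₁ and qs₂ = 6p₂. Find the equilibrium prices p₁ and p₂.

Market 1: 229 - 8p₁ + 3p₂ = 5p₁ → 13p₁ - 3p₂ = 229.
Market 2: 12p₂ - p₁ = 153.
Eliminating p₂: 12×(1) + 3×(2) gives 153p₁ = 3207, so p₁ = 1069/51.
Back-substitute into (2): p₂ = (153 + 1×1069/51) / 12 = 2218/153.

p₁ = 1069/51, p₂ = 2218/153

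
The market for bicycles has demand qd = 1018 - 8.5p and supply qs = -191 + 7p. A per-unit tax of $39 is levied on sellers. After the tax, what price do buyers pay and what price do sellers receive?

Buyers pay 2964/31, sellers receive 1755/31

Pre-tax equilibrium: p* = 78, q* = 355.
Tax on sellers shifts supply to qs = -191 + 7(p − 39) = -464 + 7p.
1018 - 8.5p = -464 + 7p gives buyer price pb = 2964/31; sellers receive ps = 2964/31 − 39 = 1755/31.
New quantity: q = 1018 − 8.5(2964/31) = 6364/31.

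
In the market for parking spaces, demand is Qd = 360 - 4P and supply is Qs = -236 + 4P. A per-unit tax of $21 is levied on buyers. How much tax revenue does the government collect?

Pre-tax equilibrium: P* = 74.5, Q* = 62.
Tax on buyers shifts demand to Qd = 360 − 4(P + 21) = 276 - 4P.
276 - 4P = -236 + 4P gives seller price Ps = 64; buyers pay Pb = 64 + 21 = 85.
New quantity: Q = 360 − 4(85) = 20.
Revenue = 21 × 20 = 420.

Tax revenue = 420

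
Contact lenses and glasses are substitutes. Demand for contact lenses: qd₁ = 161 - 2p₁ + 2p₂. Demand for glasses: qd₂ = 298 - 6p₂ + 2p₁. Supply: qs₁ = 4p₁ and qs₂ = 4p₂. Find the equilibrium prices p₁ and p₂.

Market 1: 161 - 2p₁ + 2p₂ = 4p₁ → 6p₁ - 2p₂ = 161.
Market 2: 10p₂ - 2p₁ = 298.
Eliminating p₂: 10×(1) + 2×(2) gives 56p₁ = 2206, so p₁ = 1103/28.
Back-substitute into (2): p₂ = (298 + 2×1103/28) / 10 = 1055/28.

p₁ = 1103/28, p₂ = 1055/28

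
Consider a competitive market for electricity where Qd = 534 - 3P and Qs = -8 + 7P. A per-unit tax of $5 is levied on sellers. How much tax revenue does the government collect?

Tax revenue = 1804.5

Pre-tax equilibrium: P* = 54.2, Q* = 371.4.
Tax on sellers shifts supply to Qs = -8 + 7(P − 5) = -43 + 7P.
534 - 3P = -43 + 7P gives buyer price Pb = 57.7; sellers receive Ps = 57.7 − 5 = 52.7.
New quantity: Q = 534 − 3(57.7) = 360.9.
Revenue = 5 × 360.9 = 1804.5.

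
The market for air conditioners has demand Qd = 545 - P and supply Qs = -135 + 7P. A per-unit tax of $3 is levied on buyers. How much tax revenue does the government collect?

Tax revenue = 1372.125

Pre-tax equilibrium: P* = 85, Q* = 460.
Tax on buyers shifts demand to Qd = 545 − 1(P + 3) = 542 - P.
542 - P = -135 + 7P gives seller price Ps = 84.625; buyers pay Pb = 84.625 + 3 = 87.625.
New quantity: Q = 545 − 1(87.625) = 457.375.
Revenue = 3 × 457.375 = 1372.125.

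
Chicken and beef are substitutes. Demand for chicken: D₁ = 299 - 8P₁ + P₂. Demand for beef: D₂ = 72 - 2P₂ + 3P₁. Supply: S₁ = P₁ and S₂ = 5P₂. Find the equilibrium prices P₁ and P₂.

P₁ = 433/12, P₂ = 25.75

Market 1: 299 - 8P₁ + P₂ = P₁ → 9P₁ - P₂ = 299.
Market 2: 7P₂ - 3P₁ = 72.
Eliminating P₂: 7×(1) + 1×(2) gives 60P₁ = 2165, so P₁ = 433/12.
Back-substitute into (2): P₂ = (72 + 3×433/12) / 7 = 25.75.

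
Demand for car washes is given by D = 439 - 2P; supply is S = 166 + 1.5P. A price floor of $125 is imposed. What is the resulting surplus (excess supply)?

Equilibrium price would be P* = 78, so the floor at 125 binds.
At P = 125: D = 189, S = 353.5.
Surplus = 353.5 − 189 = 164.5.

Surplus = 164.5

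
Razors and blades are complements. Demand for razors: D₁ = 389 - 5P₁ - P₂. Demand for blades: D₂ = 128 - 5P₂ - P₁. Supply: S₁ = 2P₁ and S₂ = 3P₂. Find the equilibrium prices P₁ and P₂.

Market 1: 389 - 5P₁ - P₂ = 2P₁ → 7P₁ + P₂ = 389.
Market 2: 8P₂ + P₁ = 128.
Eliminating P₂: 8×(1) − 1×(2) gives 55P₁ = 2984, so P₁ = 2984/55.
Back-substitute into (2): P₂ = (128 − 1×2984/55) / 8 = 507/55.

P₁ = 2984/55, P₂ = 507/55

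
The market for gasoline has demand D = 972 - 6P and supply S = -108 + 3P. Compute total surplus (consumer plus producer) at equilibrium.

Total surplus = 15876

Equilibrium: 972 - 6P = -108 + 3P gives P* = 120, Q* = 252.
Demand choke price: P = 162; supply starts at P = 36.
CS = ½(162 − 120)(252) = 5292; PS = ½(120 − 36)(252) = 10584.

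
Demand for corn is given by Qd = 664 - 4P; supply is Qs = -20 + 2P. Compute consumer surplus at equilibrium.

Equilibrium: 664 - 4P = -20 + 2P gives P* = 114, Q* = 208.
Demand choke price (Qd = 0): P = 166.
CS = ½(166 − 114)(208) = 5408.

Consumer surplus = 5408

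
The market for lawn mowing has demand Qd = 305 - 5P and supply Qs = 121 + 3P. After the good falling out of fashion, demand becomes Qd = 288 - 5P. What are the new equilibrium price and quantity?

Original equilibrium: P* = 23, Q* = 190.
New equilibrium: 288 - 5P = 121 + 3P, so 167 = 8P and P' = 20.875; Q' = 288 − 5(20.875) = 183.625.

P' = 20.875, Q' = 183.625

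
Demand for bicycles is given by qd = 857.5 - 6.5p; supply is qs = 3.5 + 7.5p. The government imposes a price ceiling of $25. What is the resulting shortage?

Shortage = 504

Equilibrium price would be p* = 61, so the ceiling at 25 binds.
At p = 25: qd = 857.5 − 6.5(25) = 695, qs = 3.5 + 7.5(25) = 191.
Shortage = 695 − 191 = 504.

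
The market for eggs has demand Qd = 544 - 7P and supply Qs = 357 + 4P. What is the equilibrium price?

Set Qd = Qs: 544 - 7P = 357 + 4P.
187 = 11P, so P* = 17.
Q* = 544 − 7(17) = 425.

P* = 17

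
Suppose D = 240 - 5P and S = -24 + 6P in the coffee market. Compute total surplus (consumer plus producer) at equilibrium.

Total surplus = 2640

Equilibrium: 240 - 5P = -24 + 6P gives P* = 24, Q* = 120.
Demand choke price: P = 48; supply starts at P = 4.
CS = ½(48 − 24)(120) = 1440; PS = ½(24 − 4)(120) = 1200.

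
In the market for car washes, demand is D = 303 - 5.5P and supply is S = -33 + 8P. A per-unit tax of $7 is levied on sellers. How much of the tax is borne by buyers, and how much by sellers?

Buyers bear 112/27, sellers bear 77/27

Pre-tax equilibrium: P* = 224/9, Q* = 1495/9.
Tax on sellers shifts supply to S = -33 + 8(P − 7) = -89 + 8P.
303 - 5.5P = -89 + 8P gives buyer price Pb = 784/27; sellers receive Ps = 784/27 − 7 = 595/27.
New quantity: Q = 303 − 5.5(784/27) = 3869/27.
Buyer burden = 784/27 − 224/9 = 112/27; seller burden = 224/9 − 595/27 = 77/27.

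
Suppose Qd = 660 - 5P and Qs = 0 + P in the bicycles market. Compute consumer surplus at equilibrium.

Consumer surplus = 1210

Equilibrium: 660 - 5P = 0 + P gives P* = 110, Q* = 110.
Demand choke price (Qd = 0): P = 132.
CS = ½(132 − 110)(110) = 1210.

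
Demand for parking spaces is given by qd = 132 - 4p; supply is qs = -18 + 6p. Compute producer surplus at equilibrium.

Producer surplus = 432

Equilibrium: 132 - 4p = -18 + 6p gives p* = 15, q* = 72.
Supply starts at p = 3 (where qs = 0).
PS = ½(15 − 3)(72) = 432.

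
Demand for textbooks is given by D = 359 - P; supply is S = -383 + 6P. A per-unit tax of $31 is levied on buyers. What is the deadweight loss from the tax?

Deadweight loss = 2883/7

Pre-tax equilibrium: P* = 106, Q* = 253.
Tax on buyers shifts demand to D = 359 − 1(P + 31) = 328 - P.
328 - P = -383 + 6P gives seller price Ps = 711/7; buyers pay Pb = 711/7 + 31 = 928/7.
New quantity: Q = 359 − 1(928/7) = 1585/7.
DWL = ½ × 31 × (253 − 1585/7) = 2883/7.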